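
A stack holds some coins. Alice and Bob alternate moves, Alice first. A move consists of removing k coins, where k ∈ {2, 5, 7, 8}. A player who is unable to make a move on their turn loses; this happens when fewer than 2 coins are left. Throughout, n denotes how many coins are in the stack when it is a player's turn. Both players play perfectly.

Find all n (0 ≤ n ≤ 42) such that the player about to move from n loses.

0, 1, 4, 10, 13, 14, 23, 24, 27, 33, 36, 37

Build the W/L table. Terminal = L. A non-terminal position is W if it has a move to some L; otherwise it is L.
n=0: no move → L
n=1: no move → L
n=2: can move to 0, which is L ⇒ W
n=3: can move to 1, which is L ⇒ W
n=4: the only move is to 2(W), a W ⇒ L
n=5: can move to 0, which is L ⇒ W
n=6: can move to 4, which is L ⇒ W
n=7: can move to 0, which is L ⇒ W
n=8: can move to 1, which is L ⇒ W
n=9: can move to 4, which is L ⇒ W
n=10: moves to 8(W), 5(W), 3(W), 2(W); every one is W ⇒ L
n=11: can move to 4, which is L ⇒ W
n=12: can move to 10, which is L ⇒ W
n=13: moves to 11(W), 8(W), 6(W), 5(W); every one is W ⇒ L
n=14: moves to 12(W), 9(W), 7(W), 6(W); every one is W ⇒ L
n=15: can move to 13, which is L ⇒ W
n=16: can move to 14, which is L ⇒ W
n=17: can move to 10, which is L ⇒ W
n=18: can move to 13, which is L ⇒ W
n=19: can move to 14, which is L ⇒ W
n=20: can move to 13, which is L ⇒ W
n=21: can move to 14, which is L ⇒ W
n=22: can move to 14, which is L ⇒ W
n=23: moves to 21(W), 18(W), 16(W), 15(W); every one is W ⇒ L
n=24: moves to 22(W), 19(W), 17(W), 16(W); every one is W ⇒ L
n=25: can move to 23, which is L ⇒ W
n=26: can move to 24, which is L ⇒ W
n=27: moves to 25(W), 22(W), 20(W), 19(W); every one is W ⇒ L
n=28: can move to 23, which is L ⇒ W
n=29: can move to 27, which is L ⇒ W
n=30: can move to 23, which is L ⇒ W
n=31: can move to 24, which is L ⇒ W
n=32: can move to 27, which is L ⇒ W
n=33: moves to 31(W), 28(W), 26(W), 25(W); every one is W ⇒ L
n=34: can move to 27, which is L ⇒ W
n=35: can move to 33, which is L ⇒ W
n=36: moves to 34(W), 31(W), 29(W), 28(W); every one is W ⇒ L
n=37: moves to 35(W), 32(W), 30(W), 29(W); every one is W ⇒ L
n=38: can move to 36, which is L ⇒ W
n=39: can move to 37, which is L ⇒ W
n=40: can move to 33, which is L ⇒ W
n=41: can move to 36, which is L ⇒ W
n=42: can move to 37, which is L ⇒ W
Reading off the rows marked L gives the requested list; there are 12 such values of n.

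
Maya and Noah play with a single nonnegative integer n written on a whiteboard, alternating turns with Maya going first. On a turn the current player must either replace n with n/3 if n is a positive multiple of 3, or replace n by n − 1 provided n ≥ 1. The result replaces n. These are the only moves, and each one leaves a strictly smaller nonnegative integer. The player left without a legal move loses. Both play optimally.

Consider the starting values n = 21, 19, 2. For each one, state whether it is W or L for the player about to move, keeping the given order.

21: W, 19: L, 2: L

Use the standard recursion: the mover loses at a terminal position; elsewhere, the mover wins exactly when some move hands the opponent an L position.
n=0: no move → L
n=1: can move to 0, which is L ⇒ W
n=2: the only move is to 1(W), a W ⇒ L
n=3: can move to 2, which is L ⇒ W
n=4: the only move is to 3(W), a W ⇒ L
n=5: can move to 4, which is L ⇒ W
n=6: can move to 2, which is L ⇒ W
n=7: the only move is to 6(W), a W ⇒ L
n=8: can move to 7, which is L ⇒ W
n=9: moves to 3(W), 8(W); every one is W ⇒ L
n=10: can move to 9, which is L ⇒ W
n=11: the only move is to 10(W), a W ⇒ L
n=12: can move to 4, which is L ⇒ W
n=13: the only move is to 12(W), a W ⇒ L
n=14: can move to 13, which is L ⇒ W
n=15: moves to 5(W), 14(W); every one is W ⇒ L
n=16: can move to 15, which is L ⇒ W
n=17: the only move is to 16(W), a W ⇒ L
n=18: can move to 17, which is L ⇒ W
n=19: the only move is to 18(W), a W ⇒ L
n=20: can move to 19, which is L ⇒ W
n=21: can move to 7, which is L ⇒ W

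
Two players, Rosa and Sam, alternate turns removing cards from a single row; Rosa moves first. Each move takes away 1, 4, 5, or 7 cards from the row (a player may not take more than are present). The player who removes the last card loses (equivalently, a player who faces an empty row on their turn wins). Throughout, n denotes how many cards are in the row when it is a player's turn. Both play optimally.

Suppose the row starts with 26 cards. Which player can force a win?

Use the standard recursion: the mover wins at a terminal position; elsewhere, the mover wins exactly when some move hands the opponent an L position.
n=0: no move; the opponent has just taken the last card and therefore loses → W
n=1: L (sole option 0(W) is W)
n=2: W (go to 1, an L position)
n=3: L (sole option 2(W) is W)
n=4: W (go to 3, an L position)
n=5: W (go to 1, an L position)
n=6: W (go to 1, an L position)
n=7: W (go to 3, an L position)
n=8: W (go to 3, an L position)
n=9: L (options 8(W), 5(W), 4(W), 2(W) are all W)
n=10: W (go to 9, an L position)
n=11: L (options 10(W), 7(W), 6(W), 4(W) are all W)
n=12: W (go to 11, an L position)
n=13: W (go to 9, an L position)
n=14: W (go to 9, an L position)
n=15: W (go to 11, an L position)
n=16: W (go to 11, an L position)
n=17: L (options 16(W), 13(W), 12(W), 10(W) are all W)
n=18: W (go to 17, an L position)
n=19: L (options 18(W), 15(W), 14(W), 12(W) are all W)
n=20: W (go to 19, an L position)
n=21: W (go to 17, an L position)
n=22: W (go to 17, an L position)
n=23: W (go to 19, an L position)
n=24: W (go to 19, an L position)
n=25: L (options 24(W), 21(W), 20(W), 18(W) are all W)
n=26: W (go to 25, an L position)
The starting position 26 is W: Rosa should remove 1, leaving 25, handing over an L position.

Rosa wins.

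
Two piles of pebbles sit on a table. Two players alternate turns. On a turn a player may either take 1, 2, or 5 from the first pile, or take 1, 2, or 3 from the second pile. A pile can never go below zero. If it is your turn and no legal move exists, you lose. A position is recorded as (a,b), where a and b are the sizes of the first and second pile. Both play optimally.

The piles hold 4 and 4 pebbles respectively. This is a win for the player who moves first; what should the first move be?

Compute win/loss labels from the base case upward. A position with no move is L. Any other position is W if it can reach an L in one move, else L.
No move ever increases a pile, so every position that can arise here has a ≤ 4 and b ≤ 4; it is enough to label the cells with 0 ≤ a ≤ 4 and 0 ≤ b ≤ 4.
Every move lowers a or b (never raises either), so fill the grid row by row in increasing a, and left to right within a row: each cell's successors are then already labelled.
      b=0  b=1  b=2  b=3  b=4
a=0:    L    W    W    W    L
a=1:    W    L    W    W    W
a=2:    W    W    L    W    W
a=3:    L    W    W    W    L
a=4:    W    L    W    W    W
Cells with no legal move (terminal, hence L): (0,0).
The remaining L cells, each justified by listing all of its moves:
(0,4): L (options (0,3)(W), (0,2)(W), (0,1)(W) are all W)
(1,1): L (options (0,1)(W), (1,0)(W) are all W)
(2,2): L (options (1,2)(W), (0,2)(W), (2,1)(W), (2,0)(W) are all W)
(3,0): L (options (2,0)(W), (1,0)(W) are all W)
(3,4): L (options (2,4)(W), (1,4)(W), (3,3)(W), (3,2)(W), (3,1)(W) are all W)
(4,1): L (options (3,1)(W), (2,1)(W), (4,0)(W) are all W)
Every other cell has at least one move into one of the L cells above, so it is W.
From (4,4), the L positions reachable in one move are: (3,4), (4,1). Any move reaching one of these is winning.

Move to (3,4).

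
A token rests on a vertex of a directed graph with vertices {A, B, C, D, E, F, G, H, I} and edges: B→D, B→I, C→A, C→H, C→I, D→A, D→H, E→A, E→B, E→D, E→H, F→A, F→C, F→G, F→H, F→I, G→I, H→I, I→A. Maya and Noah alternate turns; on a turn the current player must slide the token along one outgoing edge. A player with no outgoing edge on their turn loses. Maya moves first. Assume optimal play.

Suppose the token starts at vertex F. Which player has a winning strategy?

Maya wins.

Positions with no move are L. A position that does have a move is losing for the player to move precisely when every available move leads to a winning position for the opponent. Fill in the labels:
Every edge goes from a vertex to one that appears earlier in the order A, I, H, C, G, F, D, B, E, so processing vertices in that order labels each vertex after all of its successors.
A: no outgoing edge → L
I: W (go to A, an L position)
H: L (sole option I(W) is W)
C: W (go to H, an L position)
G: L (sole option I(W) is W)
F: W (go to G, an L position)
D: W (go to H, an L position)
B: L (options D(W), I(W) are all W)
E: W (go to B, an L position)
From F Maya can move to G, reaching an L position.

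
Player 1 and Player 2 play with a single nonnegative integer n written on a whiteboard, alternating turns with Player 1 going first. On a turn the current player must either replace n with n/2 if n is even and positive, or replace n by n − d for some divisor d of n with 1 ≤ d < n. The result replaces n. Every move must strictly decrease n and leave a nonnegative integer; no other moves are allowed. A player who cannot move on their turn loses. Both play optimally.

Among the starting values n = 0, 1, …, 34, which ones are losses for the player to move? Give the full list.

Classify positions by backward induction: terminal positions (no move available) are L. From any other position, the mover wins iff some move reaches an L.
n=0: no move → L
n=1: no move → L
n=2: reaches L-position 1 → W
n=3: only reaches 2(W), which is W → L
n=4: reaches L-position 3 → W
n=5: only reaches 4(W), which is W → L
n=6: reaches L-position 3 → W
n=7: only reaches 6(W), which is W → L
n=8: reaches L-position 7 → W
n=9: only reaches 6(W), 8(W), all W → L
n=10: reaches L-position 5 → W
n=11: only reaches 10(W), which is W → L
n=12: reaches L-position 9 → W
n=13: only reaches 12(W), which is W → L
n=14: reaches L-position 7 → W
n=15: only reaches 10(W), 12(W), 14(W), all W → L
n=16: reaches L-position 15 → W
n=17: only reaches 16(W), which is W → L
n=18: reaches L-position 9 → W
n=19: only reaches 18(W), which is W → L
n=20: reaches L-position 15 → W
n=21: only reaches 14(W), 18(W), 20(W), all W → L
n=22: reaches L-position 11 → W
n=23: only reaches 22(W), which is W → L
n=24: reaches L-position 21 → W
n=25: only reaches 20(W), 24(W), all W → L
n=26: reaches L-position 13 → W
n=27: only reaches 18(W), 24(W), 26(W), all W → L
n=28: reaches L-position 21 → W
n=29: only reaches 28(W), which is W → L
n=30: reaches L-position 15 → W
n=31: only reaches 30(W), which is W → L
n=32: reaches L-position 31 → W
n=33: only reaches 22(W), 30(W), 32(W), all W → L
n=34: reaches L-position 17 → W
The losing starting values of n are exactly the entries labelled L in this table (18 of them).

0, 1, 3, 5, 7, 9, 11, 13, 15, 17, 19, 21, 23, 25, 27, 29, 31, 33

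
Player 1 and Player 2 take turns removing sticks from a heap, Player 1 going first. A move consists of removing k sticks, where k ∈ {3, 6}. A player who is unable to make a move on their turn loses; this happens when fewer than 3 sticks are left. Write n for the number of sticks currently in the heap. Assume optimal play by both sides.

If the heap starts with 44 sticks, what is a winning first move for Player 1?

Label each position W (a win for the player to move) or L (a loss). A position with no legal move is L; any other position is W exactly when some move reaches an L, and L when every move reaches a W.
n=0: no move → L
n=1: no move → L
n=2: no move → L
n=3: →0(L), so W
n=4: →1(L), so W
n=5: →2(L), so W
n=6: →0(L), so W
n=7: →1(L), so W
n=8: →2(L), so W
n=9: →6(W), 3(W) — all W, so L
n=10: →7(W), 4(W) — all W, so L
n=11: →8(W), 5(W) — all W, so L
n=12: →9(L), so W
n=13: →10(L), so W
n=14: →11(L), so W
n=15: →9(L), so W
n=16: →10(L), so W
n=17: →11(L), so W
n=18: →15(W), 12(W) — all W, so L
n=19: →16(W), 13(W) — all W, so L
n=20: →17(W), 14(W) — all W, so L
n=21: →18(L), so W
n=22: →19(L), so W
n=23: →20(L), so W
n=24: →18(L), so W
n=25: →19(L), so W
n=26: →20(L), so W
n=27: →24(W), 21(W) — all W, so L
n=28: →25(W), 22(W) — all W, so L
n=29: →26(W), 23(W) — all W, so L
n=30: →27(L), so W
n=31: →28(L), so W
n=32: →29(L), so W
n=33: →27(L), so W
n=34: →28(L), so W
n=35: →29(L), so W
n=36: →33(W), 30(W) — all W, so L
n=37: →34(W), 31(W) — all W, so L
n=38: →35(W), 32(W) — all W, so L
n=39: →36(L), so W
n=40: →37(L), so W
n=41: →38(L), so W
n=42: →36(L), so W
n=43: →37(L), so W
n=44: →38(L), so W
From 44, the L positions reachable in one move are: 38.

Remove 6, leaving 38.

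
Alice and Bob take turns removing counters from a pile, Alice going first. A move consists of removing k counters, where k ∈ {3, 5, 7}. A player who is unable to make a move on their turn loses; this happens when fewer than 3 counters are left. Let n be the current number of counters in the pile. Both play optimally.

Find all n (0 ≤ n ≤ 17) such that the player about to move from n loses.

Use the standard recursion: the mover loses at a terminal position; elsewhere, the mover wins exactly when some move hands the opponent an L position.
n=0: no move → L
n=1: no move → L
n=2: no move → L
n=3: reaches L-position 0 → W
n=4: reaches L-position 1 → W
n=5: reaches L-position 2 → W
n=6: reaches L-position 1 → W
n=7: reaches L-position 2 → W
n=8: reaches L-position 1 → W
n=9: reaches L-position 2 → W
n=10: only reaches 7(W), 5(W), 3(W), all W → L
n=11: only reaches 8(W), 6(W), 4(W), all W → L
n=12: only reaches 9(W), 7(W), 5(W), all W → L
n=13: reaches L-position 10 → W
n=14: reaches L-position 11 → W
n=15: reaches L-position 12 → W
n=16: reaches L-position 11 → W
n=17: reaches L-position 12 → W
The losing starting values of n are exactly the entries labelled L in this table (6 of them).

0, 1, 2, 10, 11, 12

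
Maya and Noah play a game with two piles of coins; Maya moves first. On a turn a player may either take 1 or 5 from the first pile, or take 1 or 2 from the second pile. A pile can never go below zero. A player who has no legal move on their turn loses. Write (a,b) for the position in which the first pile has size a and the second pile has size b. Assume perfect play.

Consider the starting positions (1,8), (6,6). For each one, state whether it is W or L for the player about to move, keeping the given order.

(1,8): W, (6,6): L

Build the W/L table. Terminal = L. A non-terminal position is W if it has a move to some L; otherwise it is L.
No move ever increases a pile, so every position that can arise here has a ≤ 6 and b ≤ 8; it is enough to label the cells with 0 ≤ a ≤ 6 and 0 ≤ b ≤ 8.
Every move lowers a or b (never raises either), so fill the grid row by row in increasing a, and left to right within a row: each cell's successors are then already labelled.
      b=0  b=1  b=2  b=3  b=4  b=5  b=6  b=7  b=8
a=0:    L    W    W    L    W    W    L    W    W
a=1:    W    L    W    W    L    W    W    L    W
a=2:    L    W    W    L    W    W    L    W    W
a=3:    W    L    W    W    L    W    W    L    W
a=4:    L    W    W    L    W    W    L    W    W
a=5:    W    L    W    W    L    W    W    L    W
a=6:    L    W    W    L    W    W    L    W    W
Cells with no legal move (terminal, hence L): (0,0).
The remaining L cells, each justified by listing all of its moves:
(0,3): L (options (0,2)(W), (0,1)(W) are all W)
(0,6): L (options (0,5)(W), (0,4)(W) are all W)
(1,1): L (options (0,1)(W), (1,0)(W) are all W)
(1,4): L (options (0,4)(W), (1,3)(W), (1,2)(W) are all W)
(1,7): L (options (0,7)(W), (1,6)(W), (1,5)(W) are all W)
(2,0): L (sole option (1,0)(W) is W)
(2,3): L (options (1,3)(W), (2,2)(W), (2,1)(W) are all W)
(2,6): L (options (1,6)(W), (2,5)(W), (2,4)(W) are all W)
(3,1): L (options (2,1)(W), (3,0)(W) are all W)
(3,4): L (options (2,4)(W), (3,3)(W), (3,2)(W) are all W)
(3,7): L (options (2,7)(W), (3,6)(W), (3,5)(W) are all W)
(4,0): L (sole option (3,0)(W) is W)
(4,3): L (options (3,3)(W), (4,2)(W), (4,1)(W) are all W)
(4,6): L (options (3,6)(W), (4,5)(W), (4,4)(W) are all W)
(5,1): L (options (4,1)(W), (0,1)(W), (5,0)(W) are all W)
(5,4): L (options (4,4)(W), (0,4)(W), (5,3)(W), (5,2)(W) are all W)
(5,7): L (options (4,7)(W), (0,7)(W), (5,6)(W), (5,5)(W) are all W)
(6,0): L (options (5,0)(W), (1,0)(W) are all W)
(6,3): L (options (5,3)(W), (1,3)(W), (6,2)(W), (6,1)(W) are all W)
(6,6): L (options (5,6)(W), (1,6)(W), (6,5)(W), (6,4)(W) are all W)
Every other cell has at least one move into one of the L cells above, so it is W.
(1,8): the move to (1,7) reaches an L cell, so W
(6,6): one of the L cells justified above, so L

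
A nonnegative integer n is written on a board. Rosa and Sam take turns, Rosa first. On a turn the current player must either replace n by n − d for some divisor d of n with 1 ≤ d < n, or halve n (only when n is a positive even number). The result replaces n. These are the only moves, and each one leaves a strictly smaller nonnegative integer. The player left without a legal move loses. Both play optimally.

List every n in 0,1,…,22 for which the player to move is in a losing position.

0, 1, 3, 5, 7, 9, 11, 13, 15, 17, 19, 21

Build the W/L table. Terminal = L. A non-terminal position is W if it has a move to some L; otherwise it is L.
n=0: no move → L
n=1: no move → L
n=2: →1(L), so W
n=3: →2(W) only, which is W, so L
n=4: →3(L), so W
n=5: →4(W) only, which is W, so L
n=6: →3(L), so W
n=7: →6(W) only, which is W, so L
n=8: →7(L), so W
n=9: →6(W), 8(W) — all W, so L
n=10: →5(L), so W
n=11: →10(W) only, which is W, so L
n=12: →9(L), so W
n=13: →12(W) only, which is W, so L
n=14: →7(L), so W
n=15: →10(W), 12(W), 14(W) — all W, so L
n=16: →15(L), so W
n=17: →16(W) only, which is W, so L
n=18: →9(L), so W
n=19: →18(W) only, which is W, so L
n=20: →15(L), so W
n=21: →14(W), 18(W), 20(W) — all W, so L
n=22: →11(L), so W
Reading off the rows marked L gives the requested list; there are 12 such values of n.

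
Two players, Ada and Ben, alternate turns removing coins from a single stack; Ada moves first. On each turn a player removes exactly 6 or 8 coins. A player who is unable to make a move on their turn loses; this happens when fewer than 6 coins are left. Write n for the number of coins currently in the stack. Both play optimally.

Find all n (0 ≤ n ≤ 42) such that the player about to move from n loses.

0, 1, 2, 3, 4, 5, 14, 15, 16, 17, 18, 19, 28, 29, 30, 31, 32, 33, 42

Work bottom-up. With no move the player to move loses. Otherwise the position is W if at least one move leads to an L position for the opponent, and L if every move leads to a W.
n=0: no move → L
n=1: no move → L
n=2: no move → L
n=3: no move → L
n=4: no move → L
n=5: no move → L
n=6: W (go to 0, an L position)
n=7: W (go to 1, an L position)
n=8: W (go to 2, an L position)
n=9: W (go to 3, an L position)
n=10: W (go to 4, an L position)
n=11: W (go to 5, an L position)
n=12: W (go to 4, an L position)
n=13: W (go to 5, an L position)
n=14: L (options 8(W), 6(W) are all W)
n=15: L (options 9(W), 7(W) are all W)
n=16: L (options 10(W), 8(W) are all W)
n=17: L (options 11(W), 9(W) are all W)
n=18: L (options 12(W), 10(W) are all W)
n=19: L (options 13(W), 11(W) are all W)
n=20: W (go to 14, an L position)
n=21: W (go to 15, an L position)
n=22: W (go to 16, an L position)
n=23: W (go to 17, an L position)
n=24: W (go to 18, an L position)
n=25: W (go to 19, an L position)
n=26: W (go to 18, an L position)
n=27: W (go to 19, an L position)
n=28: L (options 22(W), 20(W) are all W)
n=29: L (options 23(W), 21(W) are all W)
n=30: L (options 24(W), 22(W) are all W)
n=31: L (options 25(W), 23(W) are all W)
n=32: L (options 26(W), 24(W) are all W)
n=33: L (options 27(W), 25(W) are all W)
n=34: W (go to 28, an L position)
n=35: W (go to 29, an L position)
n=36: W (go to 30, an L position)
n=37: W (go to 31, an L position)
n=38: W (go to 32, an L position)
n=39: W (go to 33, an L position)
n=40: W (go to 32, an L position)
n=41: W (go to 33, an L position)
n=42: L (options 36(W), 34(W) are all W)
The losing starting values of n are exactly the entries labelled L in this table (19 of them).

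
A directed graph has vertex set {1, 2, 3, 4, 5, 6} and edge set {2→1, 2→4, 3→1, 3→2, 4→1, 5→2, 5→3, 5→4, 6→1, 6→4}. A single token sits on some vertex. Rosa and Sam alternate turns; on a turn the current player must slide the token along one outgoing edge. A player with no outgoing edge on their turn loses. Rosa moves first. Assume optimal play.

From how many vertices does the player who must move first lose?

2

Label each position W (a win for the player to move) or L (a loss). A position with no legal move is L; any other position is W exactly when some move reaches an L, and L when every move reaches a W.
Every edge goes from a vertex to one that appears earlier in the order 1, 4, 2, 3, 5, 6, so processing vertices in that order labels each vertex after all of its successors.
1: no outgoing edge → L
4: W (go to 1, an L position)
2: W (go to 1, an L position)
3: W (go to 1, an L position)
5: L (options 3(W), 2(W), 4(W) are all W)
6: W (go to 1, an L position)
The L vertices are 1, 5; that is 2 in all.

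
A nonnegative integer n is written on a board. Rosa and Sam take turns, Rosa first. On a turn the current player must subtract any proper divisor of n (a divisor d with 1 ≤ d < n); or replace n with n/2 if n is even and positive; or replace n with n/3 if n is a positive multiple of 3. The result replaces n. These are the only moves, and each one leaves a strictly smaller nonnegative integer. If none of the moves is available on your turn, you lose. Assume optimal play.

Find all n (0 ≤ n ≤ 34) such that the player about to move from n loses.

0, 1, 4, 7, 9, 11, 13, 15, 17, 19, 23, 25, 28, 31

Build the W/L table. Terminal = L. A non-terminal position is W if it has a move to some L; otherwise it is L.
n=0: no move → L
n=1: no move → L
n=2: reaches L-position 1 → W
n=3: reaches L-position 1 → W
n=4: only reaches 2(W), 3(W), all W → L
n=5: reaches L-position 4 → W
n=6: reaches L-position 4 → W
n=7: only reaches 6(W), which is W → L
n=8: reaches L-position 4 → W
n=9: only reaches 3(W), 6(W), 8(W), all W → L
n=10: reaches L-position 9 → W
n=11: only reaches 10(W), which is W → L
n=12: reaches L-position 4 → W
n=13: only reaches 12(W), which is W → L
n=14: reaches L-position 7 → W
n=15: only reaches 5(W), 10(W), 12(W), 14(W), all W → L
n=16: reaches L-position 15 → W
n=17: only reaches 16(W), which is W → L
n=18: reaches L-position 9 → W
n=19: only reaches 18(W), which is W → L
n=20: reaches L-position 15 → W
n=21: reaches L-position 7 → W
n=22: reaches L-position 11 → W
n=23: only reaches 22(W), which is W → L
n=24: reaches L-position 23 → W
n=25: only reaches 20(W), 24(W), all W → L
n=26: reaches L-position 13 → W
n=27: reaches L-position 9 → W
n=28: only reaches 14(W), 21(W), 24(W), 26(W), 27(W), all W → L
n=29: reaches L-position 28 → W
n=30: reaches L-position 15 → W
n=31: only reaches 30(W), which is W → L
n=32: reaches L-position 28 → W
n=33: reaches L-position 11 → W
n=34: reaches L-position 17 → W
The losing starting values of n are exactly the entries labelled L in this table (14 of them).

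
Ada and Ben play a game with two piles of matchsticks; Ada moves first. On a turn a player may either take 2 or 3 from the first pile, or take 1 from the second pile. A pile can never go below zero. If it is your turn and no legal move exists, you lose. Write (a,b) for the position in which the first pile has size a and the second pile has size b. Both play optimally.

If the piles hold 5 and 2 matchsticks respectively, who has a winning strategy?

Work bottom-up. With no move the player to move loses. Otherwise the position is W if at least one move leads to an L position for the opponent, and L if every move leads to a W.
No move ever increases a pile, so every position that can arise here has a ≤ 5 and b ≤ 2; it is enough to label the cells with 0 ≤ a ≤ 5 and 0 ≤ b ≤ 2.
Every move lowers a or b (never raises either), so fill the grid row by row in increasing a, and left to right within a row: each cell's successors are then already labelled.
      b=0  b=1  b=2
a=0:    L    W    L
a=1:    L    W    L
a=2:    W    L    W
a=3:    W    L    W
a=4:    W    W    W
a=5:    L    W    L
Cells with no legal move (terminal, hence L): (0,0), (1,0).
The remaining L cells, each justified by listing all of its moves:
(0,2): only reaches (0,1)(W), which is W → L
(1,2): only reaches (1,1)(W), which is W → L
(2,1): only reaches (0,1)(W), (2,0)(W), all W → L
(3,1): only reaches (1,1)(W), (0,1)(W), (3,0)(W), all W → L
(5,0): only reaches (3,0)(W), (2,0)(W), all W → L
(5,2): only reaches (3,2)(W), (2,2)(W), (5,1)(W), all W → L
Every other cell has at least one move into one of the L cells above, so it is W.
The starting position (5,2) is L: whatever Ada does, the opponent receives a W position.

Ben wins.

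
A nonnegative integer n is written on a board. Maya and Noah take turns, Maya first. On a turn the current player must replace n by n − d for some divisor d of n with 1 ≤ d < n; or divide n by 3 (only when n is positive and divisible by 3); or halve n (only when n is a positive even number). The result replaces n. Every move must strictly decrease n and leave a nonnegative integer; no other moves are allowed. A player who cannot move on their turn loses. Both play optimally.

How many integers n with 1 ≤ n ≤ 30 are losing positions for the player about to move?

12

Positions with no move are L. A position that does have a move is losing for the player to move precisely when every available move leads to a winning position for the opponent. Fill in the labels:
n=0: no move → L
n=1: no move → L
n=2: reaches L-position 1 → W
n=3: reaches L-position 1 → W
n=4: only reaches 2(W), 3(W), all W → L
n=5: reaches L-position 4 → W
n=6: reaches L-position 4 → W
n=7: only reaches 6(W), which is W → L
n=8: reaches L-position 4 → W
n=9: only reaches 3(W), 6(W), 8(W), all W → L
n=10: reaches L-position 9 → W
n=11: only reaches 10(W), which is W → L
n=12: reaches L-position 4 → W
n=13: only reaches 12(W), which is W → L
n=14: reaches L-position 7 → W
n=15: only reaches 5(W), 10(W), 12(W), 14(W), all W → L
n=16: reaches L-position 15 → W
n=17: only reaches 16(W), which is W → L
n=18: reaches L-position 9 → W
n=19: only reaches 18(W), which is W → L
n=20: reaches L-position 15 → W
n=21: reaches L-position 7 → W
n=22: reaches L-position 11 → W
n=23: only reaches 22(W), which is W → L
n=24: reaches L-position 23 → W
n=25: only reaches 20(W), 24(W), all W → L
n=26: reaches L-position 13 → W
n=27: reaches L-position 9 → W
n=28: only reaches 14(W), 21(W), 24(W), 26(W), 27(W), all W → L
n=29: reaches L-position 28 → W
n=30: reaches L-position 15 → W
L entries with 1 ≤ n ≤ 30 (n=0 is outside the asked range and is not counted): n = 1, 4, 7, 9, 11, 13, 15, 17, 19, 23, 25, 28; that makes 12.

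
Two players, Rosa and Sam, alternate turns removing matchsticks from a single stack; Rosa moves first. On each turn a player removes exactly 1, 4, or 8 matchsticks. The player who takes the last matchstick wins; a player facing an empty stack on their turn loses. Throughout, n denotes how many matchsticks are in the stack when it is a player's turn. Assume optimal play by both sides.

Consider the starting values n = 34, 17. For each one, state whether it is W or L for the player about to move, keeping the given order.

34: W, 17: L

Build the W/L table. Terminal = L. A non-terminal position is W if it has a move to some L; otherwise it is L.
n=0: no move → L
n=1: →0(L), so W
n=2: →1(W) only, which is W, so L
n=3: →2(L), so W
n=4: →0(L), so W
n=5: →4(W), 1(W) — all W, so L
n=6: →5(L), so W
n=7: →6(W), 3(W) — all W, so L
n=8: →7(L), so W
n=9: →5(L), so W
n=10: →2(L), so W
n=11: →7(L), so W
n=12: →11(W), 8(W), 4(W) — all W, so L
n=13: →12(L), so W
n=14: →13(W), 10(W), 6(W) — all W, so L
n=15: →14(L), so W
n=16: →12(L), so W
n=17: →16(W), 13(W), 9(W) — all W, so L
n=18: →17(L), so W
n=19: →18(W), 15(W), 11(W) — all W, so L
n=20: →19(L), so W
n=21: →17(L), so W
n=22: →14(L), so W
n=23: →19(L), so W
n=24: →23(W), 20(W), 16(W) — all W, so L
n=25: →24(L), so W
n=26: →25(W), 22(W), 18(W) — all W, so L
n=27: →26(L), so W
n=28: →24(L), so W
n=29: →28(W), 25(W), 21(W) — all W, so L
n=30: →29(L), so W
n=31: →30(W), 27(W), 23(W) — all W, so L
n=32: →31(L), so W
n=33: →29(L), so W
n=34: →26(L), so W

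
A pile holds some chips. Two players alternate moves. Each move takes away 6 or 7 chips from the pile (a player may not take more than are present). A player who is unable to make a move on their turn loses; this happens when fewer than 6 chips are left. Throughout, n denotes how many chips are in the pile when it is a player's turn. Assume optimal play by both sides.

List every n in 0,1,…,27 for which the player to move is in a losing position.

0, 1, 2, 3, 4, 5, 13, 14, 15, 16, 17, 18, 26, 27

Build the W/L table. Terminal = L. A non-terminal position is W if it has a move to some L; otherwise it is L.
n=0: no move → L
n=1: no move → L
n=2: no move → L
n=3: no move → L
n=4: no move → L
n=5: no move → L
n=6: W (go to 0, an L position)
n=7: W (go to 1, an L position)
n=8: W (go to 2, an L position)
n=9: W (go to 3, an L position)
n=10: W (go to 4, an L position)
n=11: W (go to 5, an L position)
n=12: W (go to 5, an L position)
n=13: L (options 7(W), 6(W) are all W)
n=14: L (options 8(W), 7(W) are all W)
n=15: L (options 9(W), 8(W) are all W)
n=16: L (options 10(W), 9(W) are all W)
n=17: L (options 11(W), 10(W) are all W)
n=18: L (options 12(W), 11(W) are all W)
n=19: W (go to 13, an L position)
n=20: W (go to 14, an L position)
n=21: W (go to 15, an L position)
n=22: W (go to 16, an L position)
n=23: W (go to 17, an L position)
n=24: W (go to 18, an L position)
n=25: W (go to 18, an L position)
n=26: L (options 20(W), 19(W) are all W)
n=27: L (options 21(W), 20(W) are all W)
Reading off the rows marked L gives the requested list; there are 14 such values of n.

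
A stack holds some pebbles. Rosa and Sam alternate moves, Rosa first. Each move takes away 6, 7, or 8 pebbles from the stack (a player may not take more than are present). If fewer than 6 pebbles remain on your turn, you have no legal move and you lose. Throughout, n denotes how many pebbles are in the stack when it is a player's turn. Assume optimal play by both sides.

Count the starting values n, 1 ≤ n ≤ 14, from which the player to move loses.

6

Compute win/loss labels from the base case upward. A position with no move is L. Any other position is W if it can reach an L in one move, else L.
n=0: no move → L
n=1: no move → L
n=2: no move → L
n=3: no move → L
n=4: no move → L
n=5: no move → L
n=6: W (go to 0, an L position)
n=7: W (go to 1, an L position)
n=8: W (go to 2, an L position)
n=9: W (go to 3, an L position)
n=10: W (go to 4, an L position)
n=11: W (go to 5, an L position)
n=12: W (go to 5, an L position)
n=13: W (go to 5, an L position)
n=14: L (options 8(W), 7(W), 6(W) are all W)
L entries with 1 ≤ n ≤ 14 (n=0 is outside the asked range and is not counted): n = 1, 2, 3, 4, 5, 14; that makes 6.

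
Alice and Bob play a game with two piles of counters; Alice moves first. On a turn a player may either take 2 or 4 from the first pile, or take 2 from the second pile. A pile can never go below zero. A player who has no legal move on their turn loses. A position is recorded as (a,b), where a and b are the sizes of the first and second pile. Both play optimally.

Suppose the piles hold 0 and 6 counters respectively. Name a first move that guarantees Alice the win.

Positions with no move are L. A position that does have a move is losing for the player to move precisely when every available move leads to a winning position for the opponent. Fill in the labels:
No move ever increases a pile, so every position that can arise here has a ≤ 0 and b ≤ 6; it is enough to label the cells with 0 ≤ a ≤ 0 and 0 ≤ b ≤ 6.
Every move lowers a or b (never raises either), so fill the grid row by row in increasing a, and left to right within a row: each cell's successors are then already labelled.
      b=0  b=1  b=2  b=3  b=4  b=5  b=6
a=0:    L    L    W    W    L    L    W
Cells with no legal move (terminal, hence L): (0,0), (0,1).
The remaining L cells, each justified by listing all of its moves:
(0,4): L (sole option (0,2)(W) is W)
(0,5): L (sole option (0,3)(W) is W)
Every other cell has at least one move into one of the L cells above, so it is W.
From (0,6), the L positions reachable in one move are: (0,4).

Move to (0,4).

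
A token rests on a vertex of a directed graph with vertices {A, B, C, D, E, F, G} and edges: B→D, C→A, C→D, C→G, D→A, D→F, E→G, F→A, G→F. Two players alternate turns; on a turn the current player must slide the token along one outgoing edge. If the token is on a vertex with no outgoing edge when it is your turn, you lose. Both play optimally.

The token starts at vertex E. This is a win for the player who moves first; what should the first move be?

Use the standard recursion: the mover loses at a terminal position; elsewhere, the mover wins exactly when some move hands the opponent an L position.
Every edge goes from a vertex to one that appears earlier in the order A, F, G, D, E, B, C, so processing vertices in that order labels each vertex after all of its successors.
A: no outgoing edge → L
F: can move to A, which is L ⇒ W
G: the only move is to F(W), a W ⇒ L
D: can move to A, which is L ⇒ W
E: can move to G, which is L ⇒ W
B: the only move is to D(W), a W ⇒ L
C: can move to G, which is L ⇒ W
From E, the L positions reachable in one move are: G.

Move to G.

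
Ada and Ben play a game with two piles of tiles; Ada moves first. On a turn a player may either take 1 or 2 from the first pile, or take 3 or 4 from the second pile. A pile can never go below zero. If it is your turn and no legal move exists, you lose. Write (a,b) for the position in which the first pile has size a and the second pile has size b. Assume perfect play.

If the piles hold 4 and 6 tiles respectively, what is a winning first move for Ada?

Positions with no move are L. A position that does have a move is losing for the player to move precisely when every available move leads to a winning position for the opponent. Fill in the labels:
No move ever increases a pile, so every position that can arise here has a ≤ 4 and b ≤ 6; it is enough to label the cells with 0 ≤ a ≤ 4 and 0 ≤ b ≤ 6.
Every move lowers a or b (never raises either), so fill the grid row by row in increasing a, and left to right within a row: each cell's successors are then already labelled.
      b=0  b=1  b=2  b=3  b=4  b=5  b=6
a=0:    L    L    L    W    W    W    W
a=1:    W    W    W    L    L    L    W
a=2:    W    W    W    W    W    W    L
a=3:    L    L    L    W    W    W    W
a=4:    W    W    W    L    L    L    W
Cells with no legal move (terminal, hence L): (0,0), (0,1), (0,2).
The remaining L cells, each justified by listing all of its moves:
(1,3): moves to (0,3)(W), (1,0)(W); every one is W ⇒ L
(1,4): moves to (0,4)(W), (1,1)(W), (1,0)(W); every one is W ⇒ L
(1,5): moves to (0,5)(W), (1,2)(W), (1,1)(W); every one is W ⇒ L
(2,6): moves to (1,6)(W), (0,6)(W), (2,3)(W), (2,2)(W); every one is W ⇒ L
(3,0): moves to (2,0)(W), (1,0)(W); every one is W ⇒ L
(3,1): moves to (2,1)(W), (1,1)(W); every one is W ⇒ L
(3,2): moves to (2,2)(W), (1,2)(W); every one is W ⇒ L
(4,3): moves to (3,3)(W), (2,3)(W), (4,0)(W); every one is W ⇒ L
(4,4): moves to (3,4)(W), (2,4)(W), (4,1)(W), (4,0)(W); every one is W ⇒ L
(4,5): moves to (3,5)(W), (2,5)(W), (4,2)(W), (4,1)(W); every one is W ⇒ L
Every other cell has at least one move into one of the L cells above, so it is W.
From (4,6), the L positions reachable in one move are: (2,6), (4,3). Any move reaching one of these is winning.

Move to (2,6).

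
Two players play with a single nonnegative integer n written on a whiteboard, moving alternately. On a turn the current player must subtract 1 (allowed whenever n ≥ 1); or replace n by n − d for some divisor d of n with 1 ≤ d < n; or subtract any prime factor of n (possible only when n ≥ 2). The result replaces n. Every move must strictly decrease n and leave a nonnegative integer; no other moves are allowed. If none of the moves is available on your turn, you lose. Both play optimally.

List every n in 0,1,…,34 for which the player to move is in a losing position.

Build the W/L table. Terminal = L. A non-terminal position is W if it has a move to some L; otherwise it is L.
n=0: no move → L
n=1: can move to 0, which is L ⇒ W
n=2: can move to 0, which is L ⇒ W
n=3: can move to 0, which is L ⇒ W
n=4: moves to 2(W), 3(W); every one is W ⇒ L
n=5: can move to 0, which is L ⇒ W
n=6: can move to 4, which is L ⇒ W
n=7: can move to 0, which is L ⇒ W
n=8: can move to 4, which is L ⇒ W
n=9: moves to 6(W), 8(W); every one is W ⇒ L
n=10: can move to 9, which is L ⇒ W
n=11: can move to 0, which is L ⇒ W
n=12: can move to 9, which is L ⇒ W
n=13: can move to 0, which is L ⇒ W
n=14: moves to 7(W), 12(W), 13(W); every one is W ⇒ L
n=15: can move to 14, which is L ⇒ W
n=16: can move to 14, which is L ⇒ W
n=17: can move to 0, which is L ⇒ W
n=18: can move to 9, which is L ⇒ W
n=19: can move to 0, which is L ⇒ W
n=20: moves to 10(W), 15(W), 16(W), 18(W), 19(W); every one is W ⇒ L
n=21: can move to 14, which is L ⇒ W
n=22: can move to 20, which is L ⇒ W
n=23: can move to 0, which is L ⇒ W
n=24: can move to 20, which is L ⇒ W
n=25: can move to 20, which is L ⇒ W
n=26: moves to 13(W), 24(W), 25(W); every one is W ⇒ L
n=27: can move to 26, which is L ⇒ W
n=28: can move to 14, which is L ⇒ W
n=29: can move to 0, which is L ⇒ W
n=30: can move to 20, which is L ⇒ W
n=31: can move to 0, which is L ⇒ W
n=32: moves to 16(W), 24(W), 28(W), 30(W), 31(W); every one is W ⇒ L
n=33: can move to 32, which is L ⇒ W
n=34: can move to 32, which is L ⇒ W
Reading off the rows marked L gives the requested list; there are 7 such values of n.

0, 4, 9, 14, 20, 26, 32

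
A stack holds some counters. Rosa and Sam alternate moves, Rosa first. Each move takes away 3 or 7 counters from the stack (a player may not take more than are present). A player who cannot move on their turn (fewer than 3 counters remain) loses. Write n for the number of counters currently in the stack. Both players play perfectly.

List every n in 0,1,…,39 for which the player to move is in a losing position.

Classify positions by backward induction: terminal positions (no move available) are L. From any other position, the mover wins iff some move reaches an L.
n=0: no move → L
n=1: no move → L
n=2: no move → L
n=3: →0(L), so W
n=4: →1(L), so W
n=5: →2(L), so W
n=6: →3(W) only, which is W, so L
n=7: →0(L), so W
n=8: →1(L), so W
n=9: →6(L), so W
n=10: →7(W), 3(W) — all W, so L
n=11: →8(W), 4(W) — all W, so L
n=12: →9(W), 5(W) — all W, so L
n=13: →10(L), so W
n=14: →11(L), so W
n=15: →12(L), so W
n=16: →13(W), 9(W) — all W, so L
n=17: →10(L), so W
n=18: →11(L), so W
n=19: →16(L), so W
n=20: →17(W), 13(W) — all W, so L
n=21: →18(W), 14(W) — all W, so L
n=22: →19(W), 15(W) — all W, so L
n=23: →20(L), so W
n=24: →21(L), so W
n=25: →22(L), so W
n=26: →23(W), 19(W) — all W, so L
n=27: →20(L), so W
n=28: →21(L), so W
n=29: →26(L), so W
n=30: →27(W), 23(W) — all W, so L
n=31: →28(W), 24(W) — all W, so L
n=32: →29(W), 25(W) — all W, so L
n=33: →30(L), so W
n=34: →31(L), so W
n=35: →32(L), so W
n=36: →33(W), 29(W) — all W, so L
n=37: →30(L), so W
n=38: →31(L), so W
n=39: →36(L), so W
The losing starting values of n are exactly the entries labelled L in this table (16 of them).

0, 1, 2, 6, 10, 11, 12, 16, 20, 21, 22, 26, 30, 31, 32, 36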